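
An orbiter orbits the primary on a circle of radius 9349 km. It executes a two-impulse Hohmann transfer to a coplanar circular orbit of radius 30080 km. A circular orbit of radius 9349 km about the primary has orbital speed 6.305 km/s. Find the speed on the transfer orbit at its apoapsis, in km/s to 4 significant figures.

v = 2.421 km/s

From the circular-orbit relation v² = μ/r at r = 9349 km: μ = v²r = (6.305)² × 9349 = 3.71651×10^5 km³/s².
Transfer-ellipse semi-major axis a_t = (r₁ + r₂)/2 = (9349 + 30080)/2 = 19714.5 km.
The apoapsis of the transfer ellipse is at r = 30080 km.
Applying v² = μ(2/r − 1/a_t): v = 2.421 km/s.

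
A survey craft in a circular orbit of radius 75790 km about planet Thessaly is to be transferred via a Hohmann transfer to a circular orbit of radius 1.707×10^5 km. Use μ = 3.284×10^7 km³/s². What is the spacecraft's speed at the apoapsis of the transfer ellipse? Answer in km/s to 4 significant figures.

The Hohmann ellipse has a_t = (r₁ + r₂)/2 = 1.23245×10^5 km.
The apoapsis of the transfer ellipse is at r = 1.707×10^5 km.
From the vis-viva equation, v = √[μ(2/r − 1/a_t)] = 10.88 km/s.

v = 10.88 km/s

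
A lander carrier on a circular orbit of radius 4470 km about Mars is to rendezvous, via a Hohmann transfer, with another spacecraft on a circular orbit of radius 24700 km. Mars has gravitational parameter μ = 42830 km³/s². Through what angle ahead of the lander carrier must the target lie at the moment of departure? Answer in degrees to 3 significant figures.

The Hohmann ellipse has a_t = (r₁ + r₂)/2 = 14585 km.
The half-period of the transfer ellipse is t = π√(a_t³/μ) = 26738.4 s.
Target angular speed ω₂ = √(μ/r₂³) = 5.33124×10^-5 rad/s.
Angle swept by the target during transfer: ω₂·t = 1.42549 rad = 81.67°.
Arrival is 180° from departure on the ellipse, so φ = 180° − 81.67° = 98.3°.

φ = 98.3°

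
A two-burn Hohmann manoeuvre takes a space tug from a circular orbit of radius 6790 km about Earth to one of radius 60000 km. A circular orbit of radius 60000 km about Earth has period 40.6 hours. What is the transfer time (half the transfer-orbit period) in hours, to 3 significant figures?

t = 8.43 hours

From Kepler's third law T² = 4π²r³/μ at r = 60000 km, T = 40.6 hours = 40.6 × 3600 s = 1.4616×10^5 s: μ = 4π²r³/T² = 3.99169×10^5 km³/s².
Transfer-ellipse semi-major axis a_t = (r₁ + r₂)/2 = (6790 + 60000)/2 = 33395 km.
Transfer time t = π√(a_t³/μ) = π√((33395)³ / 3.99169×10^5) = 30350 s.
Converting: 30350 s ÷ 3600 s/hour = 8.43 hours.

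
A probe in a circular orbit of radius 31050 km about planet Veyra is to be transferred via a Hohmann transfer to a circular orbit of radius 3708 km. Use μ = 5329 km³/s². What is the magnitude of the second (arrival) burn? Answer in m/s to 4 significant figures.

Δv₂ = 403.6 m/s

Transfer-ellipse semi-major axis a_t = (r₁ + r₂)/2 = (31050 + 3708)/2 = 17379 km.
On the circular orbit at r = 3708 km, v_c = √(μ/r) = 1.1988 km/s.
Vis-viva on the transfer ellipse at r = 3708 km gives v_t = √[μ(2/r − 1/a_t)] = 1.6024 km/s.
Δv₂ = |v_t − v_c| = |1.6024 − 1.1988| = 0.4036 km/s.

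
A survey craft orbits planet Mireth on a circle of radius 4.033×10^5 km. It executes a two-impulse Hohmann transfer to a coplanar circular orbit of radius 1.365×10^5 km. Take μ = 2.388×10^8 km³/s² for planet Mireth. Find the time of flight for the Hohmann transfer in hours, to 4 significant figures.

t = 7.918 hours

The Hohmann ellipse has a_t = (r₁ + r₂)/2 = 2.699×10^5 km.
Half the transfer-orbit period gives t = π√(a_t³/μ) = 28506 s.
Converting: 28506 s ÷ 3600 s/hour = 7.918 hours.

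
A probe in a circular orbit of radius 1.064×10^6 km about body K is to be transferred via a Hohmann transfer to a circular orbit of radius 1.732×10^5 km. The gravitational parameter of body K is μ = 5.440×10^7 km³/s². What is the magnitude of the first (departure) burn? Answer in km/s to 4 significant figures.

Δv₁ = 3.367 km/s

The Hohmann ellipse has a_t = (r₁ + r₂)/2 = 6.186×10^5 km.
On the circular orbit at r = 1.064×10^6 km, v_c = √(μ/r) = 7.1504 km/s.
Vis-viva on the transfer ellipse at r = 1.064×10^6 km gives v_t = √[μ(2/r − 1/a_t)] = 3.7835 km/s.
Δv₁ = |v_t − v_c| = |3.7835 − 7.1504| = 3.367 km/s.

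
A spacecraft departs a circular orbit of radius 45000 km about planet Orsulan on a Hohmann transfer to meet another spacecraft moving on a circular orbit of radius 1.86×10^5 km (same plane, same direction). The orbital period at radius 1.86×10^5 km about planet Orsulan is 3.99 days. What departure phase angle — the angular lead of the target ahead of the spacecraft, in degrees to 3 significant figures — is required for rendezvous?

φ = 91.9°

From Kepler's third law T² = 4π²r³/μ at r = 1.86×10^5 km, T = 3.99 days = 3.99 × 86400 s = 3.44736×10^5 s: μ = 4π²r³/T² = 2.13759×10^6 km³/s².
The Hohmann ellipse has a_t = (r₁ + r₂)/2 = 1.155×10^5 km.
The half-period of the transfer ellipse is t = π√(a_t³/μ) = 84345 s.
Target angular speed ω₂ = √(μ/r₂³) = 1.8226×10^-5 rad/s.
Angle swept by the target during transfer: ω₂·t = 1.5373 rad = 88.08°.
The spacecraft traverses 180° on the transfer ellipse, so the target must lead by 180° − 88.08° = 91.9°.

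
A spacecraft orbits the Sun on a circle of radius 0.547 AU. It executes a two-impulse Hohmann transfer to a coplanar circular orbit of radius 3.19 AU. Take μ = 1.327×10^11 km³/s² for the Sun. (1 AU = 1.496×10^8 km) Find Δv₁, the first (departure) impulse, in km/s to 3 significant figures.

In km: r₁ = 0.547 × 1.496×10^8 = 8.18312×10^7 km; r₂ = 3.19 × 1.496×10^8 = 4.77224×10^8 km.
Semi-major axis of the transfer orbit: a_t = (8.18312×10^7 + 4.77224×10^8)/2 = 2.795276×10^8 km.
Circular speed at r = 8.18312×10^7 km: v_c = √(μ/r) = 40.27 km/s.
Vis-viva on the transfer ellipse at r = 8.18312×10^7 km gives v_t = √[μ(2/r − 1/a_t)] = 52.62 km/s.
Δv₁ = |v_t − v_c| = |52.62 − 40.27| = 12.35 km/s.

Δv₁ = 12.3 km/s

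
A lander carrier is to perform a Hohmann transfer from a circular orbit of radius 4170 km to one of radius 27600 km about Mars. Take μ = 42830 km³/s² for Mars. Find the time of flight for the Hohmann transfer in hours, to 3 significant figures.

t = 8.44 hours

Semi-major axis of the transfer orbit: a_t = (4170 + 27600)/2 = 15885 km.
Half the transfer-orbit period gives t = π√(a_t³/μ) = 30390 s.
Converting: 30390 s ÷ 3600 s/hour = 8.44 hours.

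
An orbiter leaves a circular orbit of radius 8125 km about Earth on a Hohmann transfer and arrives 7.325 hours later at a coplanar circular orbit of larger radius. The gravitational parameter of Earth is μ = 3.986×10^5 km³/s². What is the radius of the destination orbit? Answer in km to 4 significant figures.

r₂ = 52670 km

Transfer time t = 7.325 hours = 26370 s, and t = π√(a_t³/μ).
So a_t = (μ t²/π²)^(1/3) = (3.986×10^5 × (26370)² / π²)^(1/3) = 30396 km.
Since a_t = (r₁ + r₂)/2, r₂ = 2a_t − r₁ = 2×30396 − 8125 = 52667 km.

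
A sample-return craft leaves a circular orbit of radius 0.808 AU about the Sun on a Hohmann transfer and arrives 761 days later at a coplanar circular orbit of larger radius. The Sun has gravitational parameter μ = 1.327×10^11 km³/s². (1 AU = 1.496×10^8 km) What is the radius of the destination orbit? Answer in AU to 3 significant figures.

In km: r₁ = 0.808 × 1.496×10^8 = 1.208768×10^8 km.
Transfer time t = 761 days = 6.57504×10^7 s, and t = π√(a_t³/μ).
So a_t = (μ t²/π²)^(1/3) = (1.327×10^11 × (6.57504×10^7)² / π²)^(1/3) = 3.8737×10^8 km.
Since a_t = (r₁ + r₂)/2, r₂ = 2a_t − r₁ = 2×3.8737×10^8 − 1.208768×10^8 = 6.538632×10^8 km.
In AU: r₂ = 6.538632×10^8 / 1.496×10^8 = 4.37 AU.

r₂ = 4.37 AU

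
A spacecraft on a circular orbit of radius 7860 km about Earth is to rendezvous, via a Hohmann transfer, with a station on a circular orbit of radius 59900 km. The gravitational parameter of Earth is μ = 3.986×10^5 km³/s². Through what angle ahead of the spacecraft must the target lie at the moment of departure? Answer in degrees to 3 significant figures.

φ = 103°

Semi-major axis of the transfer orbit: a_t = (7860 + 59900)/2 = 33880 km.
The half-period of the transfer ellipse is t = π√(a_t³/μ) = 31031 s.
The target's mean motion on its circular orbit is ω₂ = √(μ/r₂³) = 4.3065×10^-5 rad/s.
Angle swept by the target during transfer: ω₂·t = 1.3364 rad = 76.57°.
Arrival is 180° from departure on the ellipse, so φ = 180° − 76.57° = 103°.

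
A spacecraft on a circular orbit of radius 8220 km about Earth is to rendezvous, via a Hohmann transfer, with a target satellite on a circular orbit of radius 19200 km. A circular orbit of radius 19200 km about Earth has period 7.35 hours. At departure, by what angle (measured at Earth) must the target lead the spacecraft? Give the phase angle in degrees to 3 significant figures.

φ = 71.4°

From Kepler's third law T² = 4π²r³/μ at r = 19200 km, T = 7.35 hours = 7.35 × 3600 s = 26460 s: μ = 4π²r³/T² = 3.99102×10^5 km³/s².
The Hohmann ellipse has a_t = (r₁ + r₂)/2 = 13710 km.
Transfer time t = π√(a_t³/μ) = 7983 s.
The target's mean motion on its circular orbit is ω₂ = √(μ/r₂³) = 2.375×10^-4 rad/s.
Angle swept by the target during transfer: ω₂·t = 1.896 rad = 108.6°.
Arrival is 180° from departure on the ellipse, so φ = 180° − 108.6° = 71.4°.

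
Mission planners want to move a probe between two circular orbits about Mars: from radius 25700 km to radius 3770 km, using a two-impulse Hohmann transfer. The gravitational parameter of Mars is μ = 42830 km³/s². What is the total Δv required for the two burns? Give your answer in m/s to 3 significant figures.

Transfer-ellipse semi-major axis a_t = (r₁ + r₂)/2 = (25700 + 3770)/2 = 14735 km.
Circular speed at r₁: v₁ = √(μ/r₁) = √(42830/25700) = 1.291 km/s.
On the transfer ellipse at r₁, v² = μ(2/r − 1/a) gives v_a = √[μ(2/r₁ − 1/a_t)] = 0.6530 km/s.
First burn Δv₁ = |v_a − v₁| = 0.6380 km/s.
At r₂, v₂ = √(μ/r₂) = 3.3706 km/s.
Transfer-orbit speed at r₂: v_p = √[μ(2/r₂ − 1/a_t)] = 4.4514 km/s.
Second burn Δv₂ = |v₂ − v_p| = 1.081 km/s.
Δv = Δv₁ + Δv₂ = 0.6380 + 1.081 = 1.719 km/s.

Δv = 1720 m/s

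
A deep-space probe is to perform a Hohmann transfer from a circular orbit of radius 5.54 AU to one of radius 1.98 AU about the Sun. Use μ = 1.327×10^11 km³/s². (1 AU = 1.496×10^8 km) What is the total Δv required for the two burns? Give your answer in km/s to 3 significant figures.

Δv = 8.00 km/s

In km: r₁ = 5.54 × 1.496×10^8 = 8.28784×10^8 km; r₂ = 1.98 × 1.496×10^8 = 2.96208×10^8 km.
Semi-major axis of the transfer orbit: a_t = (8.28784×10^8 + 2.96208×10^8)/2 = 5.62496×10^8 km.
At r₁ the circular-orbit speed is v₁ = √(μ/r₁) = 12.6536 km/s.
Transfer-orbit speed at r₁ (vis-viva equation): v_a = √[μ(2/r₁ − 1/a_t)] = 9.18234 km/s.
First burn Δv₁ = |v_a − v₁| = 3.471 km/s.
Circular speed at r₂: v₂ = √(μ/r₂) = 21.166 km/s.
Transfer-orbit speed at r₂: v_p = √[μ(2/r₂ − 1/a_t)] = 25.692 km/s.
Second burn Δv₂ = |v₂ − v_p| = 4.526 km/s.
Total Δv = Δv₁ + Δv₂ = 7.997 km/s.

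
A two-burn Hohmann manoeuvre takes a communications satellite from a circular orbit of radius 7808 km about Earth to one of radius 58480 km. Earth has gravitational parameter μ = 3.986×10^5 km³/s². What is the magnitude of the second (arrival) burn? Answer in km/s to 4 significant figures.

The Hohmann ellipse has a_t = (r₁ + r₂)/2 = 33144 km.
Circular speed at r = 58480 km: v_c = √(μ/r) = 2.611 km/s.
Vis-viva on the transfer ellipse at r = 58480 km gives v_t = √[μ(2/r − 1/a_t)] = 1.267 km/s.
Δv₂ = |v_t − v_c| = |1.267 − 2.611| = 1.344 km/s.

Δv₂ = 1.344 km/s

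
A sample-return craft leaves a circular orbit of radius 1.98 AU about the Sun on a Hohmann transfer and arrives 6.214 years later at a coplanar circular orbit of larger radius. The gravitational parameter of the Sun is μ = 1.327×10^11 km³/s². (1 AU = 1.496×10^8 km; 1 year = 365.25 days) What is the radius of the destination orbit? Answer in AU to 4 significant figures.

In km: r₁ = 1.98 × 1.496×10^8 = 2.96208×10^8 km.
Transfer time t = 6.214 years × 365.25 × 86400 s = 1.960989264×10^8 s, and t = π√(a_t³/μ).
So a_t = (μ t²/π²)^(1/3) = (1.327×10^11 × (1.960989264×10^8)² / π²)^(1/3) = 8.0261×10^8 km.
Since a_t = (r₁ + r₂)/2, r₂ = 2a_t − r₁ = 2×8.0261×10^8 − 2.96208×10^8 = 1.309012×10^9 km.
In AU: r₂ = 1.309012×10^9 / 1.496×10^8 = 8.750 AU.

r₂ = 8.750 AU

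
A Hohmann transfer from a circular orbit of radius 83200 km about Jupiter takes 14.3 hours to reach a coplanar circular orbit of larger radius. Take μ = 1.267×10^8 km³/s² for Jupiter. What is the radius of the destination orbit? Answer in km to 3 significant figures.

r₂ = 5.65×10^5 km

Transfer time t = 14.3 hours = 51480 s, and t = π√(a_t³/μ).
So a_t = (μ t²/π²)^(1/3) = (1.267×10^8 × (51480)² / π²)^(1/3) = 3.2403×10^5 km.
Since a_t = (r₁ + r₂)/2, r₂ = 2a_t − r₁ = 2×3.2403×10^5 − 83200 = 5.6486×10^5 km.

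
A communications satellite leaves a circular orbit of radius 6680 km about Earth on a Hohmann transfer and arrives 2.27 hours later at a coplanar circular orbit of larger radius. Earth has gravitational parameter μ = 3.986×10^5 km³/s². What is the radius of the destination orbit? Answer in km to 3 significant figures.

r₂ = 21200 km

Transfer time t = 2.27 hours = 8172 s, and t = π√(a_t³/μ).
So a_t = (μ t²/π²)^(1/3) = (3.986×10^5 × (8172)² / π²)^(1/3) = 13920 km.
Since a_t = (r₁ + r₂)/2, r₂ = 2a_t − r₁ = 2×13920 − 6680 = 21160 km.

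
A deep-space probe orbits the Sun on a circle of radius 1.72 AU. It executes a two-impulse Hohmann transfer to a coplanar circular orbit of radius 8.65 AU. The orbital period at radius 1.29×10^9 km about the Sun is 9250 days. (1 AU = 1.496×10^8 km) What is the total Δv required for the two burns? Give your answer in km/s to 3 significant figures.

From Kepler's third law T² = 4π²r³/μ at r = 1.29×10^9 km, T = 9250 days = 9250 × 86400 s = 7.992×10^8 s: μ = 4π²r³/T² = 1.32684×10^11 km³/s².
In km: r₁ = 1.72 × 1.496×10^8 = 2.57312×10^8 km; r₂ = 8.65 × 1.496×10^8 = 1.29404×10^9 km.
Transfer-ellipse semi-major axis a_t = (r₁ + r₂)/2 = (2.57312×10^8 + 1.29404×10^9)/2 = 7.75676×10^8 km.
Circular speed at r₁: v₁ = √(μ/r₁) = √(1.32684×10^11/2.57312×10^8) = 22.708 km/s.
Transfer-orbit speed at r₁ (v² = μ(2/r − 1/a)): v_p = √[μ(2/r₁ − 1/a_t)] = 29.330 km/s.
First burn Δv₁ = |v_p − v₁| = 6.622 km/s.
Circular speed at r₂: v₂ = √(μ/r₂) = 10.126 km/s.
Transfer-orbit speed at r₂: v_a = √[μ(2/r₂ − 1/a_t)] = 5.8321 km/s.
Second burn Δv₂ = |v₂ − v_a| = 4.294 km/s.
Total Δv = Δv₁ + Δv₂ = 10.92 km/s.

Δv = 10.9 km/s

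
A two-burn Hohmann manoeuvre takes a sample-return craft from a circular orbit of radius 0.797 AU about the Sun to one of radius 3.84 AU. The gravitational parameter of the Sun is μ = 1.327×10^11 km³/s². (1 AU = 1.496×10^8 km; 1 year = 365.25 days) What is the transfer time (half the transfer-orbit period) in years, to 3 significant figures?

In km: r₁ = 0.797 × 1.496×10^8 = 1.192312×10^8 km; r₂ = 3.84 × 1.496×10^8 = 5.74464×10^8 km.
The Hohmann ellipse has a_t = (r₁ + r₂)/2 = 3.468476×10^8 km.
By Kepler's third law the transfer-orbit period is T = 2π√(a_t³/μ), so t = T/2 = 5.571×10^7 s.
Converting: 5.571×10^7 s ÷ 3.15576×10^7 s/year (365.25 × 86400) = 1.77 years.

t = 1.77 years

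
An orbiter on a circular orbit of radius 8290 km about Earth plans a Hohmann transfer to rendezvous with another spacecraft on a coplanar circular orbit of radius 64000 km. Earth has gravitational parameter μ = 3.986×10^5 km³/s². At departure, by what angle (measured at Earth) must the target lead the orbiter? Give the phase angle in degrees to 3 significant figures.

Transfer-ellipse semi-major axis a_t = (r₁ + r₂)/2 = (8290 + 64000)/2 = 36145 km.
Transfer time t = π√(a_t³/μ) = 34194 s.
The target's mean motion on its circular orbit is ω₂ = √(μ/r₂³) = 3.8994×10^-5 rad/s.
Angle swept by the target during transfer: ω₂·t = 1.3334 rad = 76.40°.
Arrival is 180° from departure on the ellipse, so φ = 180° − 76.40° = 104°.

φ = 104°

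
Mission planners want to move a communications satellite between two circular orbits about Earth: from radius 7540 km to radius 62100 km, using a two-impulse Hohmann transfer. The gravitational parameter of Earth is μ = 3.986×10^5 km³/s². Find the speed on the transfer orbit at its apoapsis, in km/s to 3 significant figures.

v = 1.18 km/s

Semi-major axis of the transfer orbit: a_t = (7540 + 62100)/2 = 34820 km.
The apoapsis of the transfer ellipse is at r = 62100 km.
Applying v² = μ(2/r − 1/a_t): v = 1.179 km/s.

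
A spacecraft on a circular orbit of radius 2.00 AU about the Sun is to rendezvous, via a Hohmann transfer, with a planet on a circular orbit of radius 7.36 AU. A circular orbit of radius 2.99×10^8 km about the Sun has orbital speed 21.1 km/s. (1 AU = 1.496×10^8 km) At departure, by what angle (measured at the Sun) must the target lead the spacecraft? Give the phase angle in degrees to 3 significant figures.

φ = 88.7°

From the circular-orbit relation v² = μ/r at r = 2.99×10^8 km: μ = v²r = (21.1)² × 2.99×10^8 = 1.33118×10^11 km³/s².
In km: r₁ = 2.00 × 1.496×10^8 = 2.992×10^8 km; r₂ = 7.36 × 1.496×10^8 = 1.101056×10^9 km.
The Hohmann ellipse has a_t = (r₁ + r₂)/2 = 7.00128×10^8 km.
The half-period of the transfer ellipse is t = π√(a_t³/μ) = 1.595×10^8 s.
Target angular speed ω₂ = √(μ/r₂³) = 9.986×10^-9 rad/s.
Angle swept by the target during transfer: ω₂·t = 1.593 rad = 91.27°.
Arrival is 180° from departure on the ellipse, so φ = 180° − 91.27° = 88.7°.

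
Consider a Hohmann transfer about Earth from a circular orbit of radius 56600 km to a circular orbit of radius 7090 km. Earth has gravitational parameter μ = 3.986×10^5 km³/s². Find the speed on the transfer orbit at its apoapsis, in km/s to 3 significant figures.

v = 1.25 km/s

Transfer-ellipse semi-major axis a_t = (r₁ + r₂)/2 = (56600 + 7090)/2 = 31845 km.
At apoapsis, r = 56600 km.
From the vis-viva equation, v = √[μ(2/r − 1/a_t)] = 1.252 km/s.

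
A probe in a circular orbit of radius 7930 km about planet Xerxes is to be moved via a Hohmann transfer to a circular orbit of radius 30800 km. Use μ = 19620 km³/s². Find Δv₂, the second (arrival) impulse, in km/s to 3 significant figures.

Transfer-ellipse semi-major axis a_t = (r₁ + r₂)/2 = (7930 + 30800)/2 = 19365 km.
On the circular orbit at r = 30800 km, v_c = √(μ/r) = 0.7981 km/s.
Vis-viva on the transfer ellipse at r = 30800 km gives v_t = √[μ(2/r − 1/a_t)] = 0.5107 km/s.
Δv₂ = |v_t − v_c| = |0.5107 − 0.7981| = 0.2874 km/s.

Δv₂ = 0.287 km/s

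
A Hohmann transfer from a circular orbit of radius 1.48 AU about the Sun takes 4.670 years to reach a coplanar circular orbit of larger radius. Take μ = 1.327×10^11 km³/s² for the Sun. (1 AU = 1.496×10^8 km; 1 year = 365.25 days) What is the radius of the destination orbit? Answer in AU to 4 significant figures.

r₂ = 7.390 AU

In km: r₁ = 1.48 × 1.496×10^8 = 2.21408×10^8 km.
Transfer time t = 4.670 years × 365.25 × 86400 s = 1.47373992×10^8 s, and t = π√(a_t³/μ).
So a_t = (μ t²/π²)^(1/3) = (1.327×10^11 × (1.47373992×10^8)² / π²)^(1/3) = 6.6344×10^8 km.
Since a_t = (r₁ + r₂)/2, r₂ = 2a_t − r₁ = 2×6.6344×10^8 − 2.21408×10^8 = 1.105472×10^9 km.
In AU: r₂ = 1.105472×10^9 / 1.496×10^8 = 7.390 AU.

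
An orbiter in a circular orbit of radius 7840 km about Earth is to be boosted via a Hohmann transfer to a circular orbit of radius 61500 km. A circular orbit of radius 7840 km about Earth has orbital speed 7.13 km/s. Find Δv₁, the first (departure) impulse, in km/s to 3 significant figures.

From the circular-orbit relation v² = μ/r at r = 7840 km: μ = v²r = (7.13)² × 7840 = 3.98561×10^5 km³/s².
Transfer-ellipse semi-major axis a_t = (r₁ + r₂)/2 = (7840 + 61500)/2 = 34670 km.
Circular speed at r = 7840 km: v_c = √(μ/r) = 7.130 km/s.
Vis-viva on the transfer ellipse at r = 7840 km gives v_t = √[μ(2/r − 1/a_t)] = 9.496 km/s.
Δv₁ = |v_t − v_c| = |9.496 − 7.130| = 2.366 km/s.

Δv₁ = 2.37 km/s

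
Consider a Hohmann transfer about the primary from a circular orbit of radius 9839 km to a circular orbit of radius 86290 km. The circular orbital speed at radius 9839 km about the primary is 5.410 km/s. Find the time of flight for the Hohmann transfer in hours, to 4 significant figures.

t = 17.14 hours

From the circular-orbit relation v² = μ/r at r = 9839 km: μ = v²r = (5.410)² × 9839 = 2.87969×10^5 km³/s².
Semi-major axis of the transfer orbit: a_t = (9839 + 86290)/2 = 48064.5 km.
Transfer time t = π√(a_t³/μ) = π√((48064.5)³ / 2.87969×10^5) = 61690 s.
Converting: 61690 s ÷ 3600 s/hour = 17.14 hours.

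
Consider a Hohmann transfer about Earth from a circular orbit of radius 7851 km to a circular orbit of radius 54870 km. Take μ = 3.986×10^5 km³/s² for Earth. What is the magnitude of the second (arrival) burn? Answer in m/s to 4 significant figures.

The Hohmann ellipse has a_t = (r₁ + r₂)/2 = 31360.5 km.
On the circular orbit at r = 54870 km, v_c = √(μ/r) = 2.6953 km/s.
Vis-viva on the transfer ellipse at r = 54870 km gives v_t = √[μ(2/r − 1/a_t)] = 1.3486 km/s.
Δv₂ = |v_t − v_c| = |1.3486 − 2.6953| = 1.347 km/s.

Δv₂ = 1347 m/s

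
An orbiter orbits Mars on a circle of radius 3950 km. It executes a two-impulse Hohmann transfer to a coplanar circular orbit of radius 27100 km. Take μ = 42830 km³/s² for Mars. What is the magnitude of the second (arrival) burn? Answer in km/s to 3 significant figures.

Δv₂ = 0.623 km/s

The Hohmann ellipse has a_t = (r₁ + r₂)/2 = 15525 km.
On the circular orbit at r = 27100 km, v_c = √(μ/r) = 1.25716 km/s.
Vis-viva on the transfer ellipse at r = 27100 km gives v_t = √[μ(2/r − 1/a_t)] = 0.634121 km/s.
Δv₂ = |v_t − v_c| = |0.634121 − 1.25716| = 0.6230 km/s.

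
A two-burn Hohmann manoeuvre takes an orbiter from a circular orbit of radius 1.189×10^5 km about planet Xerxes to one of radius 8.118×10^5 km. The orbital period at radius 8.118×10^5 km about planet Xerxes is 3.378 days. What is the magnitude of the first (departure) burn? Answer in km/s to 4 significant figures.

From Kepler's third law T² = 4π²r³/μ at r = 8.118×10^5 km, T = 3.378 days = 3.378 × 86400 s = 2.918592×10^5 s: μ = 4π²r³/T² = 2.47948×10^8 km³/s².
Transfer-ellipse semi-major axis a_t = (r₁ + r₂)/2 = (1.189×10^5 + 8.118×10^5)/2 = 4.6535×10^5 km.
Circular speed at r = 1.189×10^5 km: v_c = √(μ/r) = 45.666 km/s.
Transfer-orbit speed at the same r (vis-viva, a = a_t): v_t = √[μ(2/r − 1/a_t)] = 60.315 km/s.
Δv₁ = |v_t − v_c| = |60.315 − 45.666| = 14.65 km/s.

Δv₁ = 14.65 km/s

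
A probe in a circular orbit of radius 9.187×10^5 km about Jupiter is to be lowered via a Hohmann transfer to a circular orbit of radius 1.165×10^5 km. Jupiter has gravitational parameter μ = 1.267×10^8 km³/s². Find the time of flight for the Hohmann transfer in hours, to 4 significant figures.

Transfer-ellipse semi-major axis a_t = (r₁ + r₂)/2 = (9.187×10^5 + 1.165×10^5)/2 = 5.176×10^5 km.
Transfer time t = π√(a_t³/μ) = π√((5.176×10^5)³ / 1.267×10^8) = 1.0393×10^5 s.
Converting: 1.0393×10^5 s ÷ 3600 s/hour = 28.87 hours.

t = 28.87 hours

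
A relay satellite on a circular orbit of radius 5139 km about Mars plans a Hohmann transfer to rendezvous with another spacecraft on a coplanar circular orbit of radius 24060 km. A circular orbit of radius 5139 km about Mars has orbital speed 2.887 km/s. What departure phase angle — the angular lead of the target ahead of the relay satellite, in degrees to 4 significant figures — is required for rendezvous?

From the circular-orbit relation v² = μ/r at r = 5139 km: μ = v²r = (2.887)² × 5139 = 42832.4 km³/s².
The Hohmann ellipse has a_t = (r₁ + r₂)/2 = 14599.5 km.
Transfer time t = π√(a_t³/μ) = 26780 s.
The target's mean motion on its circular orbit is ω₂ = √(μ/r₂³) = 5.546×10^-5 rad/s.
Angle swept by the target during transfer: ω₂·t = 1.485 rad = 85.08°.
Arrival is 180° from departure on the ellipse, so φ = 180° − 85.08° = 94.92°.

φ = 94.92°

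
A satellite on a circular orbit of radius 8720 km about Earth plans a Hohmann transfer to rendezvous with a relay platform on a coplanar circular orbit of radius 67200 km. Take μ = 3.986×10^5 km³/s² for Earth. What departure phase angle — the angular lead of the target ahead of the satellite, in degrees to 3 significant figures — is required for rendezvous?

φ = 104°

Transfer-ellipse semi-major axis a_t = (r₁ + r₂)/2 = (8720 + 67200)/2 = 37960 km.
The half-period of the transfer ellipse is t = π√(a_t³/μ) = 36802 s.
The target's mean motion on its circular orbit is ω₂ = √(μ/r₂³) = 3.6242×10^-5 rad/s.
Angle swept by the target during transfer: ω₂·t = 1.3338 rad = 76.42°.
The satellite traverses 180° on the transfer ellipse, so the target must lead by 180° − 76.42° = 104°.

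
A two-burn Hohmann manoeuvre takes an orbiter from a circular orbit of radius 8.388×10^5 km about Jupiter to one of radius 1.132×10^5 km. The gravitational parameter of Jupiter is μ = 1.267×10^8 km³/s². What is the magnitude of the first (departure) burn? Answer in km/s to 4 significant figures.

Δv₁ = 6.297 km/s

The Hohmann ellipse has a_t = (r₁ + r₂)/2 = 4.760×10^5 km.
Circular speed at r = 8.388×10^5 km: v_c = √(μ/r) = 12.29 km/s.
Vis-viva on the transfer ellipse at r = 8.388×10^5 km gives v_t = √[μ(2/r − 1/a_t)] = 5.993 km/s.
Δv₁ = |v_t − v_c| = |5.993 − 12.29| = 6.297 km/s.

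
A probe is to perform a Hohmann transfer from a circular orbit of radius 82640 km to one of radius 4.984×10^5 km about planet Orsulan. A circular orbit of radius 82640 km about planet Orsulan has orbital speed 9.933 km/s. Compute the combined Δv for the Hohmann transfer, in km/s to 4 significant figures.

From the circular-orbit relation v² = μ/r at r = 82640 km: μ = v²r = (9.933)² × 82640 = 8.15363×10^6 km³/s².
Semi-major axis of the transfer orbit: a_t = (82640 + 4.984×10^5)/2 = 2.9052×10^5 km.
At r₁ the circular-orbit speed is v₁ = √(μ/r₁) = 9.93300 km/s.
Transfer-orbit speed at r₁ (vis-viva): v_p = √[μ(2/r₁ − 1/a_t)] = 13.0101 km/s.
First burn Δv₁ = |v_p − v₁| = 3.0771 km/s.
Circular speed at r₂: v₂ = √(μ/r₂) = 4.0447 km/s.
Transfer-orbit speed at r₂: v_a = √[μ(2/r₂ − 1/a_t)] = 2.1572 km/s.
Second burn Δv₂ = |v₂ − v_a| = 1.8875 km/s.
Total Δv = Δv₁ + Δv₂ = 4.965 km/s.

Δv = 4.965 km/s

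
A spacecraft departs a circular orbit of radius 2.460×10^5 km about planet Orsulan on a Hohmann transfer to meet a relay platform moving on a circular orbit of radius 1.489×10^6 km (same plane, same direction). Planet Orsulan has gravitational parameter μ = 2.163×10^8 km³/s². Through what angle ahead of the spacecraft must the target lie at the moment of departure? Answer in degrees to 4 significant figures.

φ = 99.95°

Transfer-ellipse semi-major axis a_t = (r₁ + r₂)/2 = (2.460×10^5 + 1.489×10^6)/2 = 8.675×10^5 km.
Transfer time t = π√(a_t³/μ) = 1.72594×10^5 s.
The target's mean motion on its circular orbit is ω₂ = √(μ/r₂³) = 8.09443×10^-6 rad/s.
Angle swept by the target during transfer: ω₂·t = 1.3971 rad = 80.05°.
Arrival is 180° from departure on the ellipse, so φ = 180° − 80.05° = 99.95°.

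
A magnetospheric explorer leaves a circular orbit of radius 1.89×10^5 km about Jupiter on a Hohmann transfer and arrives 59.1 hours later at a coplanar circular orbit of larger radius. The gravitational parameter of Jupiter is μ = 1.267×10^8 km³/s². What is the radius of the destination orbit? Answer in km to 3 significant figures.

r₂ = 1.48×10^6 km

Transfer time t = 59.1 hours = 2.1276×10^5 s, and t = π√(a_t³/μ).
So a_t = (μ t²/π²)^(1/3) = (1.267×10^8 × (2.1276×10^5)² / π²)^(1/3) = 8.3449×10^5 km.
Since a_t = (r₁ + r₂)/2, r₂ = 2a_t − r₁ = 2×8.3449×10^5 − 1.890×10^5 = 1.47998×10^6 km.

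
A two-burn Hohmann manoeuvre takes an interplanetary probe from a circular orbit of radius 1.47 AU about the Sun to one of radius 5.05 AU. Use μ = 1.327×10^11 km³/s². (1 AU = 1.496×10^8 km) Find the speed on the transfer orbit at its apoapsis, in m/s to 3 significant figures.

v = 8900 m/s

In km: r₁ = 1.47 × 1.496×10^8 = 2.19912×10^8 km; r₂ = 5.05 × 1.496×10^8 = 7.5548×10^8 km.
Transfer-ellipse semi-major axis a_t = (r₁ + r₂)/2 = (2.19912×10^8 + 7.5548×10^8)/2 = 4.87696×10^8 km.
At apoapsis, r = 7.5548×10^8 km.
Vis-viva: v = √[μ(2/r − 1/a_t)] = √[1.327×10^11 × (2/7.5548×10^8 − 1/4.87696×10^8)] = 8.900 km/s.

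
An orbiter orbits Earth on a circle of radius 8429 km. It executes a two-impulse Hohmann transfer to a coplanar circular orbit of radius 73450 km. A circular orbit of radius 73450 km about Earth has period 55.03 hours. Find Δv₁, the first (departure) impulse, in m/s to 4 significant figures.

From Kepler's third law T² = 4π²r³/μ at r = 73450 km, T = 55.03 hours = 55.03 × 3600 s = 1.98108×10^5 s: μ = 4π²r³/T² = 3.98594×10^5 km³/s².
The Hohmann ellipse has a_t = (r₁ + r₂)/2 = 40939.5 km.
Circular speed at r = 8429 km: v_c = √(μ/r) = 6.877 km/s.
Vis-viva on the transfer ellipse at r = 8429 km gives v_t = √[μ(2/r − 1/a_t)] = 9.211 km/s.
Δv₁ = |v_t − v_c| = |9.211 − 6.877| = 2.334 km/s.

Δv₁ = 2334 m/s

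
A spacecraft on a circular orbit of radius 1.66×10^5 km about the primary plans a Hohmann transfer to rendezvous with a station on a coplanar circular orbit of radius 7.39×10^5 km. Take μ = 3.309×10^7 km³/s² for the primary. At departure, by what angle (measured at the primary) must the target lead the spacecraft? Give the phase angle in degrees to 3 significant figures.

φ = 93.8°

The Hohmann ellipse has a_t = (r₁ + r₂)/2 = 4.525×10^5 km.
The half-period of the transfer ellipse is t = π√(a_t³/μ) = 1.6623764×10^5 s.
The target's mean motion on its circular orbit is ω₂ = √(μ/r₂³) = 9.0548597×10^-6 rad/s.
Angle swept by the target during transfer: ω₂·t = 1.505259 rad = 86.24°.
Arrival is 180° from departure on the ellipse, so φ = 180° − 86.24° = 93.8°.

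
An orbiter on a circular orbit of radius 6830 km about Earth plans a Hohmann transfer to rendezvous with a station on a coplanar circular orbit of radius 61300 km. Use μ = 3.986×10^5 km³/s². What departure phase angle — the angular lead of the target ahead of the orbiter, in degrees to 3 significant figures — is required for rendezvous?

The Hohmann ellipse has a_t = (r₁ + r₂)/2 = 34065 km.
Transfer time t = π√(a_t³/μ) = 31285.6 s.
Target angular speed ω₂ = √(μ/r₂³) = 4.15985×10^-5 rad/s.
Angle swept by the target during transfer: ω₂·t = 1.30143 rad = 74.57°.
Arrival is 180° from departure on the ellipse, so φ = 180° − 74.57° = 105°.

φ = 105°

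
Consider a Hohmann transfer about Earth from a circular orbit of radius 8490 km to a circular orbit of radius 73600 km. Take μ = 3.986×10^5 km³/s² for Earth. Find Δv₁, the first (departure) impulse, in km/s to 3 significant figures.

Δv₁ = 2.32 km/s

The Hohmann ellipse has a_t = (r₁ + r₂)/2 = 41045 km.
On the circular orbit at r = 8490 km, v_c = √(μ/r) = 6.852 km/s.
Vis-viva on the transfer ellipse at r = 8490 km gives v_t = √[μ(2/r − 1/a_t)] = 9.175 km/s.
Δv₁ = |v_t − v_c| = |9.175 − 6.852| = 2.323 km/s.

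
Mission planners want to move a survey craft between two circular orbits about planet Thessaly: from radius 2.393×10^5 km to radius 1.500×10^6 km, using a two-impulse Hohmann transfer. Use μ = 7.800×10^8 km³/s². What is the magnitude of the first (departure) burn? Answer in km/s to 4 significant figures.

Transfer-ellipse semi-major axis a_t = (r₁ + r₂)/2 = (2.393×10^5 + 1.500×10^6)/2 = 8.6965×10^5 km.
Circular speed at r = 2.393×10^5 km: v_c = √(μ/r) = 57.09 km/s.
Vis-viva on the transfer ellipse at r = 2.393×10^5 km gives v_t = √[μ(2/r − 1/a_t)] = 74.98 km/s.
Δv₁ = |v_t − v_c| = |74.98 − 57.09| = 17.89 km/s.

Δv₁ = 17.89 km/s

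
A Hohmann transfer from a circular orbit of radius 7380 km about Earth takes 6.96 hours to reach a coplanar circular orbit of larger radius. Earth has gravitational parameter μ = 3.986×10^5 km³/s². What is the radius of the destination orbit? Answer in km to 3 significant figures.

Transfer time t = 6.96 hours = 25056 s, and t = π√(a_t³/μ).
So a_t = (μ t²/π²)^(1/3) = (3.986×10^5 × (25056)² / π²)^(1/3) = 29378 km.
Since a_t = (r₁ + r₂)/2, r₂ = 2a_t − r₁ = 2×29378 − 7380 = 51376 km.

r₂ = 51400 km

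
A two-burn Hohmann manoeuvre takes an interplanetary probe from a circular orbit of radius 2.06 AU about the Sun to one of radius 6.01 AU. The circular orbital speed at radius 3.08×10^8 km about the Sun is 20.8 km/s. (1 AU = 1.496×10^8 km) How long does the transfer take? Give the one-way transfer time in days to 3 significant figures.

From the circular-orbit relation v² = μ/r at r = 3.08×10^8 km: μ = v²r = (20.8)² × 3.08×10^8 = 1.33253×10^11 km³/s².
In km: r₁ = 2.06 × 1.496×10^8 = 3.08176×10^8 km; r₂ = 6.01 × 1.496×10^8 = 8.99096×10^8 km.
Semi-major axis of the transfer orbit: a_t = (3.08176×10^8 + 8.99096×10^8)/2 = 6.03636×10^8 km.
Transfer time t = π√(a_t³/μ) = π√((6.03636×10^8)³ / 1.33253×10^11) = 1.276×10^8 s.
Converting: 1.276×10^8 s ÷ 86400 s/day = 1480 days.

t = 1480 days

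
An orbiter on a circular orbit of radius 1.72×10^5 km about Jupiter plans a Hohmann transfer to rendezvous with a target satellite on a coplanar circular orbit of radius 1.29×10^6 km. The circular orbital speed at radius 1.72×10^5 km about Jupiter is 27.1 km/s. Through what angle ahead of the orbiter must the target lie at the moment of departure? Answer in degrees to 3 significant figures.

φ = 103°

From the circular-orbit relation v² = μ/r at r = 1.72×10^5 km: μ = v²r = (27.1)² × 1.72×10^5 = 1.26319×10^8 km³/s².
The Hohmann ellipse has a_t = (r₁ + r₂)/2 = 7.310×10^5 km.
Transfer time t = π√(a_t³/μ) = 1.747×10^5 s.
Target angular speed ω₂ = √(μ/r₂³) = 7.671×10^-6 rad/s.
Angle swept by the target during transfer: ω₂·t = 1.340 rad = 76.78°.
Arrival is 180° from departure on the ellipse, so φ = 180° − 76.78° = 103°.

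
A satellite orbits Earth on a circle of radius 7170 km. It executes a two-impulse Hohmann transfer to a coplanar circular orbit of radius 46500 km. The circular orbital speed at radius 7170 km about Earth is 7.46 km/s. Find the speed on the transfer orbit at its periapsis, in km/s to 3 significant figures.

v = 9.82 km/s

From the circular-orbit relation v² = μ/r at r = 7170 km: μ = v²r = (7.46)² × 7170 = 3.99022×10^5 km³/s².
Semi-major axis of the transfer orbit: a_t = (7170 + 46500)/2 = 26835 km.
The periapsis of the transfer ellipse is at r = 7170 km.
Vis-viva: v = √[μ(2/r − 1/a_t)] = √[3.99022×10^5 × (2/7170 − 1/26835)] = 9.820 km/s.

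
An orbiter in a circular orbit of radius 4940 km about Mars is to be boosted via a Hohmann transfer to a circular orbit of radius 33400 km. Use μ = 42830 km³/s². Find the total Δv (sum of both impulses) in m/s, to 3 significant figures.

Transfer-ellipse semi-major axis a_t = (r₁ + r₂)/2 = (4940 + 33400)/2 = 19170 km.
At r₁ the circular-orbit speed is v₁ = √(μ/r₁) = 2.9445 km/s.
Transfer-orbit speed at r₁ (vis-viva equation): v_p = √[μ(2/r₁ − 1/a_t)] = 3.8866 km/s.
First burn Δv₁ = |v_p − v₁| = 0.9421 km/s.
Circular speed at r₂: v₂ = √(μ/r₂) = 1.13240 km/s.
Transfer-orbit speed at r₂: v_a = √[μ(2/r₂ − 1/a_t)] = 0.574848 km/s.
Second burn Δv₂ = |v₂ − v_a| = 0.5576 km/s.
Δv = Δv₁ + Δv₂ = 0.9421 + 0.5576 = 1.500 km/s.

Δv = 1500 m/s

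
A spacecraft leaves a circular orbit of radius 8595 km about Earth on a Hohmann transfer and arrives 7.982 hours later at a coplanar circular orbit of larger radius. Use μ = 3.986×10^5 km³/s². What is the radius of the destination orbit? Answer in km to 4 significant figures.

r₂ = 55780 km

Transfer time t = 7.982 hours = 28735.2 s, and t = π√(a_t³/μ).
So a_t = (μ t²/π²)^(1/3) = (3.986×10^5 × (28735.2)² / π²)^(1/3) = 32188 km.
Since a_t = (r₁ + r₂)/2, r₂ = 2a_t − r₁ = 2×32188 − 8595 = 55781 km.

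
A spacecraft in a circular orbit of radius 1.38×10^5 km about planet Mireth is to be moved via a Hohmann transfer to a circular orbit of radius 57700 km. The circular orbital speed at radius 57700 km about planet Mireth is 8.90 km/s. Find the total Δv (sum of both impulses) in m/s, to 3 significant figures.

Δv = 3010 m/s

From the circular-orbit relation v² = μ/r at r = 57700 km: μ = v²r = (8.90)² × 57700 = 4.57042×10^6 km³/s².
Transfer-ellipse semi-major axis a_t = (r₁ + r₂)/2 = (1.380×10^5 + 57700)/2 = 97850 km.
At r₁ the circular-orbit speed is v₁ = √(μ/r₁) = 5.755 km/s.
On the transfer ellipse at r₁, vis-viva equation gives v_a = √[μ(2/r₁ − 1/a_t)] = 4.419 km/s.
First burn Δv₁ = |v_a − v₁| = 1.336 km/s.
Circular speed at r₂: v₂ = √(μ/r₂) = 8.9000 km/s.
Transfer-orbit speed at r₂: v_p = √[μ(2/r₂ − 1/a_t)] = 10.569 km/s.
Second burn Δv₂ = |v₂ − v_p| = 1.669 km/s.
Total Δv = Δv₁ + Δv₂ = 3.005 km/s.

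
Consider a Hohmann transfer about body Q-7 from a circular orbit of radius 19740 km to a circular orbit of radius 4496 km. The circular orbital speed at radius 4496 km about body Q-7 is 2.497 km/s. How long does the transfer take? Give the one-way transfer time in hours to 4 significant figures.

t = 6.953 hours

From the circular-orbit relation v² = μ/r at r = 4496 km: μ = v²r = (2.497)² × 4496 = 28032.6 km³/s².
The Hohmann ellipse has a_t = (r₁ + r₂)/2 = 12118 km.
Transfer time t = π√(a_t³/μ) = π√((12118)³ / 28032.6) = 25030 s.
Converting: 25030 s ÷ 3600 s/hour = 6.953 hours.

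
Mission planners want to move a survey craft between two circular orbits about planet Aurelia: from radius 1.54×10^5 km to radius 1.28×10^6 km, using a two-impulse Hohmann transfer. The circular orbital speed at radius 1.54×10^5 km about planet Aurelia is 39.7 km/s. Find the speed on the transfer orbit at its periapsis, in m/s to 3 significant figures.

v = 53000 m/s

From the circular-orbit relation v² = μ/r at r = 1.54×10^5 km: μ = v²r = (39.7)² × 1.54×10^5 = 2.42718×10^8 km³/s².
Transfer-ellipse semi-major axis a_t = (r₁ + r₂)/2 = (1.540×10^5 + 1.280×10^6)/2 = 7.170×10^5 km.
The periapsis of the transfer ellipse is at r = 1.540×10^5 km.
From the vis-viva equation, v = √[μ(2/r − 1/a_t)] = 53.04 km/s.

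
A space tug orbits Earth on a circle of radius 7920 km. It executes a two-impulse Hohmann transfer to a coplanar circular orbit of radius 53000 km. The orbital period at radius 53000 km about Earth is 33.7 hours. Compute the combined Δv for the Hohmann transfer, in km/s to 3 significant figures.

Δv = 3.61 km/s

From Kepler's third law T² = 4π²r³/μ at r = 53000 km, T = 33.7 hours = 33.7 × 3600 s = 1.2132×10^5 s: μ = 4π²r³/T² = 3.99321×10^5 km³/s².
Transfer-ellipse semi-major axis a_t = (r₁ + r₂)/2 = (7920 + 53000)/2 = 30460 km.
Circular speed at r₁: v₁ = √(μ/r₁) = √(3.99321×10^5/7920) = 7.1007 km/s.
On the transfer ellipse at r₁, vis-viva gives v_p = √[μ(2/r₁ − 1/a_t)] = 9.3664 km/s.
First burn Δv₁ = |v_p − v₁| = 2.266 km/s.
Circular speed at r₂: v₂ = √(μ/r₂) = 2.745 km/s.
Transfer-orbit speed at r₂: v_a = √[μ(2/r₂ − 1/a_t)] = 1.400 km/s.
Second burn Δv₂ = |v₂ − v_a| = 1.345 km/s.
Δv = Δv₁ + Δv₂ = 2.266 + 1.345 = 3.611 km/s.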